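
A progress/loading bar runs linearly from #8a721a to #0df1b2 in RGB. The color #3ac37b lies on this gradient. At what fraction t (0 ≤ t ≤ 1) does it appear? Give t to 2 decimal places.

Invert the lerp on the B channel (largest span, 152): t = (123 − 26) / (178 − 26) = 97/152 = 0.63816.
Check on R: (58 − 138)/(13 − 138) = 0.64 ✓

0.64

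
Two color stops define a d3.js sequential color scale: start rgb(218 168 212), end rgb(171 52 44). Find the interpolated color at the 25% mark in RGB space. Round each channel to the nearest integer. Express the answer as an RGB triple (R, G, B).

25% corresponds to t = 0.25.
R = 218 + 0.25 × (171 − 218) = 218 + 0.25 × -47 = 206.25 → 206
G = 168 + 0.25 × (52 − 168) = 168 + 0.25 × -116 = 139 → 139
B = 212 + 0.25 × (44 − 212) = 212 + 0.25 × -168 = 170 → 170
So the blended color is (206, 139, 170), about #ce8baa.

(206, 139, 170)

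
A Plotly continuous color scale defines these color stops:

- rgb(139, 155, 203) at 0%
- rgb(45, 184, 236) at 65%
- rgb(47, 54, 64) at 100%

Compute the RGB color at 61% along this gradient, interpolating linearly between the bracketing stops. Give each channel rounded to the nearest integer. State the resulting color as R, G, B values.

(51, 182, 234)

61% lies between the 0% and 65% stops, so the local fraction is t = (61 − 0)/(65 − 0) = 61/65 ≈ 0.9385.
R = 139 + 0.9385 × (45 − 139) = 50.781 → 51
G = 155 + 0.9385 × (184 − 155) = 182.216 → 182
B = 203 + 0.9385 × (236 − 203) = 233.971 → 234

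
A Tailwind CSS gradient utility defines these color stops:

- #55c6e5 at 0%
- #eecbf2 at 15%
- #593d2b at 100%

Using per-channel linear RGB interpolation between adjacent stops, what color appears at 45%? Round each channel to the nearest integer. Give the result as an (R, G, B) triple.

45% lies between the 15% and 100% stops, so the local fraction is t = (45 − 15)/(100 − 15) = 30/85 ≈ 0.3529.
#eecbf2 → (238, 203, 242); #593d2b → (89, 61, 43).
R = 238 + 0.3529 × (89 − 238) = 185.418 → 185
G = 203 + 0.3529 × (61 − 203) = 152.888 → 153
B = 242 + 0.3529 × (43 − 242) = 171.773 → 172

(185, 153, 172)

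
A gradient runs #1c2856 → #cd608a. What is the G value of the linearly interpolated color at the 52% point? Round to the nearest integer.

69

G₁ = 40 (from #1c2856), G₂ = 96 (from #cd608a).
G = 40 + 0.52 × (96 − 40) = 69.12 → 69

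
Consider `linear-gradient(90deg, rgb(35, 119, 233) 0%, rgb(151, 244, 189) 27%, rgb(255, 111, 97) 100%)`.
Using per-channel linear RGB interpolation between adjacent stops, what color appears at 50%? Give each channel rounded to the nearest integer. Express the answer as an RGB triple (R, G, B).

(184, 202, 160)

50% lies between the 27% and 100% stops, so the local fraction is t = (50 − 27)/(100 − 27) = 23/73 ≈ 0.3151.
R = 151 + 0.3151 × (255 − 151) = 183.77 → 184
G = 244 + 0.3151 × (111 − 244) = 202.092 → 202
B = 189 + 0.3151 × (97 − 189) = 160.011 → 160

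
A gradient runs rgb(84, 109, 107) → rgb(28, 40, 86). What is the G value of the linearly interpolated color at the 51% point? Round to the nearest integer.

74

G = 109 + 0.51 × (40 − 109) = 73.81 → 74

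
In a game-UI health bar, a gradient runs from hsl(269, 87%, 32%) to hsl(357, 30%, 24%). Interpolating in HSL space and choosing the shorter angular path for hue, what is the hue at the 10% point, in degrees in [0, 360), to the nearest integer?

278

Hue arc: Δh = 357 − 269 = 88° (|Δh| ≤ 180, already the shorter path).
H = 269 + 0.1 × (88) = 277.8 → 278°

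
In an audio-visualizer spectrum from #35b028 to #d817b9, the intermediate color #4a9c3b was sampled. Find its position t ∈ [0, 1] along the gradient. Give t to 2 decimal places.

Invert the lerp on the R channel (largest span, 163): t = (74 − 53) / (216 − 53) = 21/163 = 0.12883.
Check on G: (156 − 176)/(23 − 176) = 0.1307 ✓

0.13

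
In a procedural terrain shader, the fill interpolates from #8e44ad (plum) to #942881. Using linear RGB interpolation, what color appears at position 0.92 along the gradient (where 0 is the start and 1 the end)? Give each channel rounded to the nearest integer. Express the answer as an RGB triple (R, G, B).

#8e44ad → (142, 68, 173); #942881 → (148, 40, 129).
R = 142 + 0.92 × (148 − 142) = 142 + 0.92 × 6 = 147.52 → 148
G = 68 + 0.92 × (40 − 68) = 68 + 0.92 × -28 = 42.24 → 42
B = 173 + 0.92 × (129 − 173) = 173 + 0.92 × -44 = 132.52 → 133

(148, 42, 133)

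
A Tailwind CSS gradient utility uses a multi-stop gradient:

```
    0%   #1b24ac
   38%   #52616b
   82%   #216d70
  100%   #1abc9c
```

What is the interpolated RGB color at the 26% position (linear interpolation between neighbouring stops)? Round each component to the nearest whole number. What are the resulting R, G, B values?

26% lies between the 0% and 38% stops, so the local fraction is t = (26 − 0)/(38 − 0) = 26/38 ≈ 0.6842.
#1b24ac → (27, 36, 172); #52616b → (82, 97, 107).
R = 27 + 0.6842 × (82 − 27) = 64.631 → 65
G = 36 + 0.6842 × (97 − 36) = 77.736 → 78
B = 172 + 0.6842 × (107 − 172) = 127.527 → 128

(65, 78, 128)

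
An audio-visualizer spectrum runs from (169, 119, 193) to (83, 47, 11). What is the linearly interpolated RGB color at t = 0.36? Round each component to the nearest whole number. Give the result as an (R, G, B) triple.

(138, 93, 127)

R = 169 + 0.36 × (83 − 169) = 169 + 0.36 × -86 = 138.04 → 138
G = 119 + 0.36 × (47 − 119) = 119 + 0.36 × -72 = 93.08 → 93
B = 193 + 0.36 × (11 − 193) = 193 + 0.36 × -182 = 127.48 → 127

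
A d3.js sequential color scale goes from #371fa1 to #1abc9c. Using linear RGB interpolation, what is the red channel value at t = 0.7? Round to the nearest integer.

35

R₁ = 55 (from #371fa1), R₂ = 26 (from #1abc9c).
R = 55 + 0.7 × (26 − 55) = 34.7 → 35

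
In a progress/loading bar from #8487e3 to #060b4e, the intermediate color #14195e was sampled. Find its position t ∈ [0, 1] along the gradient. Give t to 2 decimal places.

0.89

Invert the lerp on the B channel (largest span, 149): t = (94 − 227) / (78 − 227) = -133/-149 = 0.89262.
Check on R: (20 − 132)/(6 − 132) = 0.8889 ✓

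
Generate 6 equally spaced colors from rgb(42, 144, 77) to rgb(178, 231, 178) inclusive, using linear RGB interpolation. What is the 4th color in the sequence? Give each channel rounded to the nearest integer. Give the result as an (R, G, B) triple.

(124, 196, 138)

With 6 swatches and endpoints inclusive, swatch 4 sits at t = (4 − 1)/(6 − 1) = 3/5 ≈ 0.6.
R = 42 + 0.6 × (178 − 42) = 123.6 → 124
G = 144 + 0.6 × (231 − 144) = 196.2 → 196
B = 77 + 0.6 × (178 − 77) = 137.6 → 138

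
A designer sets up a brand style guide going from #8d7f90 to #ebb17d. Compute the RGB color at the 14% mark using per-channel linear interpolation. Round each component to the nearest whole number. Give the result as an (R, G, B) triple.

(154, 134, 141)

#8d7f90 → (141, 127, 144); #ebb17d → (235, 177, 125).
14% corresponds to t = 0.14.
R = 141 + 0.14 × (235 − 141) = 141 + 0.14 × 94 = 154.16 → 154
G = 127 + 0.14 × (177 − 127) = 127 + 0.14 × 50 = 134 → 134
B = 144 + 0.14 × (125 − 144) = 144 + 0.14 × -19 = 141.34 → 141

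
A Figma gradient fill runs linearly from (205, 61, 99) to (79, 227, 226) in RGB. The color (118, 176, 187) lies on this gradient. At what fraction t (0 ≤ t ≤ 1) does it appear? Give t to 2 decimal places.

Invert the lerp on the G channel (largest span, 166): t = (176 − 61) / (227 − 61) = 115/166 = 0.69277.
Check on R: (118 − 205)/(79 − 205) = 0.6905 ✓

0.69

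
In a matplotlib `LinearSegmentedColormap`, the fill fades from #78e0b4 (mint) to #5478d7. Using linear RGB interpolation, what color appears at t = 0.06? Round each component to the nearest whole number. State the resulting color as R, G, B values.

#78e0b4 → (120, 224, 180); #5478d7 → (84, 120, 215).
R = 120 + 0.06 × (84 − 120) = 120 + 0.06 × -36 = 117.84 → 118
G = 224 + 0.06 × (120 − 224) = 224 + 0.06 × -104 = 217.76 → 218
B = 180 + 0.06 × (215 − 180) = 180 + 0.06 × 35 = 182.1 → 182
So the blended color is (118, 218, 182), about #76dab6.

(118, 218, 182)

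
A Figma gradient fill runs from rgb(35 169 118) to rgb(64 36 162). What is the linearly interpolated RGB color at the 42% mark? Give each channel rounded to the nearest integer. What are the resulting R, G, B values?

42% corresponds to t = 0.42.
R = 35 + 0.42 × (64 − 35) = 35 + 0.42 × 29 = 47.18 → 47
G = 169 + 0.42 × (36 − 169) = 169 + 0.42 × -133 = 113.14 → 113
B = 118 + 0.42 × (162 − 118) = 118 + 0.42 × 44 = 136.48 → 136

(47, 113, 136)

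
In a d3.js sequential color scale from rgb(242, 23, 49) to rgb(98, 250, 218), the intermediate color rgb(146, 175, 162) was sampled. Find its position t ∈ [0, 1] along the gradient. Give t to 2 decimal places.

0.67

Invert the lerp on the G channel (largest span, 227): t = (175 − 23) / (250 − 23) = 152/227 = 0.6696.
Check on R: (146 − 242)/(98 − 242) = 0.6667 ✓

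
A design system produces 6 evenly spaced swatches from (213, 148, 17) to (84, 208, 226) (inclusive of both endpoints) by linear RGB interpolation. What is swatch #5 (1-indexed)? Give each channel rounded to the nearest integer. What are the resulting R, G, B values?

With 6 swatches and endpoints inclusive, swatch 5 sits at t = (5 − 1)/(6 − 1) = 4/5 ≈ 0.8.
R = 213 + 0.8 × (84 − 213) = 109.8 → 110
G = 148 + 0.8 × (208 − 148) = 196 → 196
B = 17 + 0.8 × (226 − 17) = 184.2 → 184

(110, 196, 184)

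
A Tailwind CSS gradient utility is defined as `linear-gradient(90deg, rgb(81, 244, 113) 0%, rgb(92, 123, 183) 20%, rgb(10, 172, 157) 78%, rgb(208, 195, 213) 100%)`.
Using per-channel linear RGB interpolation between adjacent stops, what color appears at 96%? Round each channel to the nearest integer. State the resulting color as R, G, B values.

(172, 191, 203)

96% lies between the 78% and 100% stops, so the local fraction is t = (96 − 78)/(100 − 78) = 18/22 ≈ 0.8182.
R = 10 + 0.8182 × (208 − 10) = 172.004 → 172
G = 172 + 0.8182 × (195 − 172) = 190.819 → 191
B = 157 + 0.8182 × (213 − 157) = 202.819 → 203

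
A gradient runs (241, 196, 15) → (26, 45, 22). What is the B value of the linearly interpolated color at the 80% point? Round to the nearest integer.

21

B = 15 + 0.8 × (22 − 15) = 20.6 → 21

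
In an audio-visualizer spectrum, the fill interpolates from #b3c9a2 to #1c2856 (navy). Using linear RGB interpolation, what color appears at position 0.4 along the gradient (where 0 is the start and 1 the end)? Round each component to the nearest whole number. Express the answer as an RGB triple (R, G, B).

#b3c9a2 → (179, 201, 162); #1c2856 → (28, 40, 86).
R = 179 + 0.4 × (28 − 179) = 179 + 0.4 × -151 = 118.6 → 119
G = 201 + 0.4 × (40 − 201) = 201 + 0.4 × -161 = 136.6 → 137
B = 162 + 0.4 × (86 − 162) = 162 + 0.4 × -76 = 131.6 → 132

(119, 137, 132)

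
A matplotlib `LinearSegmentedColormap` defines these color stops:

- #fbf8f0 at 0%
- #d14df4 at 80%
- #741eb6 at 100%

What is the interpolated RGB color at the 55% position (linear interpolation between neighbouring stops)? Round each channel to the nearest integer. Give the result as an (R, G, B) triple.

(222, 130, 243)

55% lies between the 0% and 80% stops, so the local fraction is t = (55 − 0)/(80 − 0) = 55/80 ≈ 0.6875.
#fbf8f0 → (251, 248, 240); #d14df4 → (209, 77, 244).
R = 251 + 0.6875 × (209 − 251) = 222.125 → 222
G = 248 + 0.6875 × (77 − 248) = 130.438 → 130
B = 240 + 0.6875 × (244 − 240) = 242.75 → 243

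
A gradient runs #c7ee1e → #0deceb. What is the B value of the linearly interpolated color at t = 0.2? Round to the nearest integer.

B₁ = 30 (from #c7ee1e), B₂ = 235 (from #0deceb).
B = 30 + 0.2 × (235 − 30) = 71 → 71

71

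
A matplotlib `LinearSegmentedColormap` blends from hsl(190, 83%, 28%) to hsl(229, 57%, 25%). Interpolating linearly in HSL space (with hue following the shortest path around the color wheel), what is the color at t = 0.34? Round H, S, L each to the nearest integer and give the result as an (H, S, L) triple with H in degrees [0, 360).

Hue arc: Δh = 229 − 190 = 39° (|Δh| ≤ 180, already the shorter path).
H = 190 + 0.34 × (39) = 203.26 → 203°
S = 83 + 0.34 × (57 − 83) = 74.16 → 74%
L = 28 + 0.34 × (25 − 28) = 26.98 → 27%

(203, 74, 27)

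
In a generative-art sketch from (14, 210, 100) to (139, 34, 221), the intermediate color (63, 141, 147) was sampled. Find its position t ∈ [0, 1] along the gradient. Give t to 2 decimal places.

Invert the lerp on the G channel (largest span, 176): t = (141 − 210) / (34 − 210) = -69/-176 = 0.39205.
Check on R: (63 − 14)/(139 − 14) = 0.392 ✓

0.39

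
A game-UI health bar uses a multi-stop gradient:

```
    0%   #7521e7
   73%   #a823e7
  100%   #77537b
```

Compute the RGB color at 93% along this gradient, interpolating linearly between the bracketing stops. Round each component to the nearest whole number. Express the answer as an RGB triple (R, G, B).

(132, 71, 151)

93% lies between the 73% and 100% stops, so the local fraction is t = (93 − 73)/(100 − 73) = 20/27 ≈ 0.7407.
#a823e7 → (168, 35, 231); #77537b → (119, 83, 123).
R = 168 + 0.7407 × (119 − 168) = 131.706 → 132
G = 35 + 0.7407 × (83 − 35) = 70.554 → 71
B = 231 + 0.7407 × (123 − 231) = 151.004 → 151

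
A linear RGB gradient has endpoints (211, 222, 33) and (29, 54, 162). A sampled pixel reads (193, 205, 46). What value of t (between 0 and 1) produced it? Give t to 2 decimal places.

Invert the lerp on the R channel (largest span, 182): t = (193 − 211) / (29 − 211) = -18/-182 = 0.098901.
Check on G: (205 − 222)/(54 − 222) = 0.1012 ✓

0.10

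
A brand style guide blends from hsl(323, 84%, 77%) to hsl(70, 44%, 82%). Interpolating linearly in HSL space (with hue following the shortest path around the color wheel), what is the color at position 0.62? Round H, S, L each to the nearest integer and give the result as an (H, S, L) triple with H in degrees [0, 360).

(29, 59, 80)

Hue: 70 − 323 = -253°, but |-253| > 180 so the shorter arc goes the other way: Δh = -253 + 360 = 107°.
H = 323 + 0.62 × (107) = 389.34 → 389 → 389 mod 360 = 29°
S = 84 + 0.62 × (44 − 84) = 59.2 → 59%
L = 77 + 0.62 × (82 − 77) = 80.1 → 80%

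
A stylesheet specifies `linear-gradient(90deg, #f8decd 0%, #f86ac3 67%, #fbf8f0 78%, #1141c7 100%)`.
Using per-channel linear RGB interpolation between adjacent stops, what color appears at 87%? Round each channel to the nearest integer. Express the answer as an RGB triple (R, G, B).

87% lies between the 78% and 100% stops, so the local fraction is t = (87 − 78)/(100 − 78) = 9/22 ≈ 0.4091.
#fbf8f0 → (251, 248, 240); #1141c7 → (17, 65, 199).
R = 251 + 0.4091 × (17 − 251) = 155.271 → 155
G = 248 + 0.4091 × (65 − 248) = 173.135 → 173
B = 240 + 0.4091 × (199 − 240) = 223.227 → 223

(155, 173, 223)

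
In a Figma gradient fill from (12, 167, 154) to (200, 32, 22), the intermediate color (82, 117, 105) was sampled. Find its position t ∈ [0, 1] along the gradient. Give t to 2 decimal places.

0.37

Invert the lerp on the R channel (largest span, 188): t = (82 − 12) / (200 − 12) = 70/188 = 0.37234.
Check on G: (117 − 167)/(32 − 167) = 0.3704 ✓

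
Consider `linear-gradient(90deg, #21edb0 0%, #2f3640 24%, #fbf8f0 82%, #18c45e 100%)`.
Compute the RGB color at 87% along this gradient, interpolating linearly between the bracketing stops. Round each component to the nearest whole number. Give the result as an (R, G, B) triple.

(188, 234, 199)

87% lies between the 82% and 100% stops, so the local fraction is t = (87 − 82)/(100 − 82) = 5/18 ≈ 0.2778.
#fbf8f0 → (251, 248, 240); #18c45e → (24, 196, 94).
R = 251 + 0.2778 × (24 − 251) = 187.939 → 188
G = 248 + 0.2778 × (196 − 248) = 233.554 → 234
B = 240 + 0.2778 × (94 − 240) = 199.441 → 199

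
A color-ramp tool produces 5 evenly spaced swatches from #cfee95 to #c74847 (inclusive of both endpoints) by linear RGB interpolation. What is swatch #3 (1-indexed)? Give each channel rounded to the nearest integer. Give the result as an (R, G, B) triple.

With 5 swatches and endpoints inclusive, swatch 3 sits at t = (3 − 1)/(5 − 1) = 2/4 ≈ 0.5.
#cfee95 → (207, 238, 149); #c74847 → (199, 72, 71).
R = 207 + 0.5 × (199 − 207) = 203 → 203
G = 238 + 0.5 × (72 − 238) = 155 → 155
B = 149 + 0.5 × (71 − 149) = 110 → 110

(203, 155, 110)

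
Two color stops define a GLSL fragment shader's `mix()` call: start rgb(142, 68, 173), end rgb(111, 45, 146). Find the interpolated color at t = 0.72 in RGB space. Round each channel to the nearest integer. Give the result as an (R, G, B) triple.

R = 142 + 0.72 × (111 − 142) = 142 + 0.72 × -31 = 119.68 → 120
G = 68 + 0.72 × (45 − 68) = 68 + 0.72 × -23 = 51.44 → 51
B = 173 + 0.72 × (146 − 173) = 173 + 0.72 × -27 = 153.56 → 154
So the blended color is (120, 51, 154), about #78339a.

(120, 51, 154)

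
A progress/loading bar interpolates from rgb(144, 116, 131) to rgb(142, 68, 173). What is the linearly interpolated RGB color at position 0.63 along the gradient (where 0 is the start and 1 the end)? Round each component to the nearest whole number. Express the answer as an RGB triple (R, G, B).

R = 144 + 0.63 × (142 − 144) = 144 + 0.63 × -2 = 142.74 → 143
G = 116 + 0.63 × (68 − 116) = 116 + 0.63 × -48 = 85.76 → 86
B = 131 + 0.63 × (173 − 131) = 131 + 0.63 × 42 = 157.46 → 157
So the blended color is (143, 86, 157), about #8f569d.

(143, 86, 157)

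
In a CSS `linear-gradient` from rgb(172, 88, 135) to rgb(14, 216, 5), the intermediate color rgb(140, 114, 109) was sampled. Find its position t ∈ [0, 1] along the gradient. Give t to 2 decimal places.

Invert the lerp on the R channel (largest span, 158): t = (140 − 172) / (14 − 172) = -32/-158 = 0.20253.
Check on G: (114 − 88)/(216 − 88) = 0.2031 ✓

0.20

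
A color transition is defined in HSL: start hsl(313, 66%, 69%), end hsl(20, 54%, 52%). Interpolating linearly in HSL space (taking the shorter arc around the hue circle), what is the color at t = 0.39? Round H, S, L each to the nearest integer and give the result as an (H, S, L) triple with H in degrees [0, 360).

Hue: 20 − 313 = -293°, but |-293| > 180 so the shorter arc goes the other way: Δh = -293 + 360 = 67°.
H = 313 + 0.39 × (67) = 339.13 → 339°
S = 66 + 0.39 × (54 − 66) = 61.32 → 61%
L = 69 + 0.39 × (52 − 69) = 62.37 → 62%

(339, 61, 62)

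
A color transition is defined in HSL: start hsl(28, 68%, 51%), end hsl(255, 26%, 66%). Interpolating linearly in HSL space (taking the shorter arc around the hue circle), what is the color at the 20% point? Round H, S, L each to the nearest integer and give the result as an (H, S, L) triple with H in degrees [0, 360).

Hue: 255 − 28 = 227°, but |227| > 180 so the shorter arc goes the other way: Δh = 227 − 360 = -133°.
H = 28 + 0.2 × (-133) = 1.4 → 1°
S = 68 + 0.2 × (26 − 68) = 59.6 → 60%
L = 51 + 0.2 × (66 − 51) = 54 → 54%

(1, 60, 54)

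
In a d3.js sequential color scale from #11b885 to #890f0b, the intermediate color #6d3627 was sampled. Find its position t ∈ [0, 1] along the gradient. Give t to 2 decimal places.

0.77

Invert the lerp on the G channel (largest span, 169): t = (54 − 184) / (15 − 184) = -130/-169 = 0.76923.
Check on R: (109 − 17)/(137 − 17) = 0.7667 ✓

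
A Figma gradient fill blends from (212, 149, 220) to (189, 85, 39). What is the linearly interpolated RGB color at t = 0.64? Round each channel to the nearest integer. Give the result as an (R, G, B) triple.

R = 212 + 0.64 × (189 − 212) = 212 + 0.64 × -23 = 197.28 → 197
G = 149 + 0.64 × (85 − 149) = 149 + 0.64 × -64 = 108.04 → 108
B = 220 + 0.64 × (39 − 220) = 220 + 0.64 × -181 = 104.16 → 104

(197, 108, 104)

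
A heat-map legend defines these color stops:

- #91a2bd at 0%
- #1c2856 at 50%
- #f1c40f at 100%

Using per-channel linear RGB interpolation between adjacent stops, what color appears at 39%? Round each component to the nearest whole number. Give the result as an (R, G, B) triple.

39% lies between the 0% and 50% stops, so the local fraction is t = (39 − 0)/(50 − 0) = 39/50 ≈ 0.78.
#91a2bd → (145, 162, 189); #1c2856 → (28, 40, 86).
R = 145 + 0.78 × (28 − 145) = 53.74 → 54
G = 162 + 0.78 × (40 − 162) = 66.84 → 67
B = 189 + 0.78 × (86 − 189) = 108.66 → 109

(54, 67, 109)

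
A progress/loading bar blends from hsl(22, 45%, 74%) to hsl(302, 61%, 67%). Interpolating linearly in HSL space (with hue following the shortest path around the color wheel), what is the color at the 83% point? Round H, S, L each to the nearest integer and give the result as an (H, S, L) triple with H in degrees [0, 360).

Hue: 302 − 22 = 280°, but |280| > 180 so the shorter arc goes the other way: Δh = 280 − 360 = -80°.
H = 22 + 0.83 × (-80) = -44.4 → -44 → -44 mod 360 = 316°
S = 45 + 0.83 × (61 − 45) = 58.28 → 58%
L = 74 + 0.83 × (67 − 74) = 68.19 → 68%

(316, 58, 68)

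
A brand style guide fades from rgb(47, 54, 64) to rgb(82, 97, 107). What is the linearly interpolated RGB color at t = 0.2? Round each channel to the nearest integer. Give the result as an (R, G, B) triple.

(54, 63, 73)

R = 47 + 0.2 × (82 − 47) = 47 + 0.2 × 35 = 54 → 54
G = 54 + 0.2 × (97 − 54) = 54 + 0.2 × 43 = 62.6 → 63
B = 64 + 0.2 × (107 − 64) = 64 + 0.2 × 43 = 72.6 → 73
So the blended color is (54, 63, 73), about #363f49.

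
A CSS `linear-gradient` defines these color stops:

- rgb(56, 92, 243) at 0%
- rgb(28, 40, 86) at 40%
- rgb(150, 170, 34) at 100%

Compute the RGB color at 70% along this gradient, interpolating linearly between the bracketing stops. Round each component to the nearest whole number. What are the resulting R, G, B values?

70% lies between the 40% and 100% stops, so the local fraction is t = (70 − 40)/(100 − 40) = 30/60 ≈ 0.5.
R = 28 + 0.5 × (150 − 28) = 89 → 89
G = 40 + 0.5 × (170 − 40) = 105 → 105
B = 86 + 0.5 × (34 − 86) = 60 → 60

(89, 105, 60)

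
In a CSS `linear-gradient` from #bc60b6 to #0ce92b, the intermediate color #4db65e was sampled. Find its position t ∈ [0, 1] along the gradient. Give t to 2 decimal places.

Invert the lerp on the R channel (largest span, 176): t = (77 − 188) / (12 − 188) = -111/-176 = 0.63068.
Check on G: (182 − 96)/(233 − 96) = 0.6277 ✓

0.63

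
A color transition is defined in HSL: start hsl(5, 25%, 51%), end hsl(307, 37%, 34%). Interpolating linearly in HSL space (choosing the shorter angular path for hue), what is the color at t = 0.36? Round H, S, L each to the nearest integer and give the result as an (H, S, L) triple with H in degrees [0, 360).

Hue: 307 − 5 = 302°, but |302| > 180 so the shorter arc goes the other way: Δh = 302 − 360 = -58°.
H = 5 + 0.36 × (-58) = -15.88 → -16 → -16 mod 360 = 344°
S = 25 + 0.36 × (37 − 25) = 29.32 → 29%
L = 51 + 0.36 × (34 − 51) = 44.88 → 45%

(344, 29, 45)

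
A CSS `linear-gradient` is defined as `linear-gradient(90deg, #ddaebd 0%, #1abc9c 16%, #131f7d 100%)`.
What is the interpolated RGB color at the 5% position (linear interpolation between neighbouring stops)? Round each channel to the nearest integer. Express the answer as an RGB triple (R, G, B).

5% lies between the 0% and 16% stops, so the local fraction is t = (5 − 0)/(16 − 0) = 5/16 ≈ 0.3125.
#ddaebd → (221, 174, 189); #1abc9c → (26, 188, 156).
R = 221 + 0.3125 × (26 − 221) = 160.062 → 160
G = 174 + 0.3125 × (188 − 174) = 178.375 → 178
B = 189 + 0.3125 × (156 − 189) = 178.688 → 179

(160, 178, 179)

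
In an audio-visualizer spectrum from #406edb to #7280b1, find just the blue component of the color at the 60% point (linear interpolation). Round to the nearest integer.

194

B₁ = 219 (from #406edb), B₂ = 177 (from #7280b1).
B = 219 + 0.6 × (177 − 219) = 193.8 → 194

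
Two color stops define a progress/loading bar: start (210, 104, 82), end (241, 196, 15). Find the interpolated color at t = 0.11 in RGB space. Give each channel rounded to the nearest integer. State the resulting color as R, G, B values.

R = 210 + 0.11 × (241 − 210) = 210 + 0.11 × 31 = 213.41 → 213
G = 104 + 0.11 × (196 − 104) = 104 + 0.11 × 92 = 114.12 → 114
B = 82 + 0.11 × (15 − 82) = 82 + 0.11 × -67 = 74.63 → 75
So the blended color is (213, 114, 75), about #d5724b.

(213, 114, 75)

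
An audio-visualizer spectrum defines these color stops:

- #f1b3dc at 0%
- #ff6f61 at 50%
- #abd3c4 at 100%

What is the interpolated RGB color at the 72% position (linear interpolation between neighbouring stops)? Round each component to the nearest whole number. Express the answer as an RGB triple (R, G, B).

(218, 155, 141)

72% lies between the 50% and 100% stops, so the local fraction is t = (72 − 50)/(100 − 50) = 22/50 ≈ 0.44.
#ff6f61 → (255, 111, 97); #abd3c4 → (171, 211, 196).
R = 255 + 0.44 × (171 − 255) = 218.04 → 218
G = 111 + 0.44 × (211 − 111) = 155 → 155
B = 97 + 0.44 × (196 − 97) = 140.56 → 141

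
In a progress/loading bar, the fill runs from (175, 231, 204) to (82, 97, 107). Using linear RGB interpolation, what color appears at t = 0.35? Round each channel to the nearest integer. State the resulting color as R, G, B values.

(142, 184, 170)

R = 175 + 0.35 × (82 − 175) = 175 + 0.35 × -93 = 142.45 → 142
G = 231 + 0.35 × (97 − 231) = 231 + 0.35 × -134 = 184.1 → 184
B = 204 + 0.35 × (107 − 204) = 204 + 0.35 × -97 = 170.05 → 170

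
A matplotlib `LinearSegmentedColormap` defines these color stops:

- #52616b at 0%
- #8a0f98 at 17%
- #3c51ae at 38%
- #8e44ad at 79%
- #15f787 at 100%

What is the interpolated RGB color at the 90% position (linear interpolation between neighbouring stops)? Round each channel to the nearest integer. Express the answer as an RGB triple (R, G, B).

(79, 162, 153)

90% lies between the 79% and 100% stops, so the local fraction is t = (90 − 79)/(100 − 79) = 11/21 ≈ 0.5238.
#8e44ad → (142, 68, 173); #15f787 → (21, 247, 135).
R = 142 + 0.5238 × (21 − 142) = 78.62 → 79
G = 68 + 0.5238 × (247 − 68) = 161.76 → 162
B = 173 + 0.5238 × (135 − 173) = 153.096 → 153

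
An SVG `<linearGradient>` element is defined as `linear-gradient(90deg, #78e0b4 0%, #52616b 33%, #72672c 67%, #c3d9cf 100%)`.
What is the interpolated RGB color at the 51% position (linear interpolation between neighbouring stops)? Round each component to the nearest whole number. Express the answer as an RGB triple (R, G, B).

51% lies between the 33% and 67% stops, so the local fraction is t = (51 − 33)/(67 − 33) = 18/34 ≈ 0.5294.
#52616b → (82, 97, 107); #72672c → (114, 103, 44).
R = 82 + 0.5294 × (114 − 82) = 98.941 → 99
G = 97 + 0.5294 × (103 − 97) = 100.176 → 100
B = 107 + 0.5294 × (44 − 107) = 73.648 → 74

(99, 100, 74)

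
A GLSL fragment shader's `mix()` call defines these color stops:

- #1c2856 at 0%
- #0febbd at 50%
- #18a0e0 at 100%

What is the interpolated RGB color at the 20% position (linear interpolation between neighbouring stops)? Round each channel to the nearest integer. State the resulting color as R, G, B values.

(23, 118, 127)

20% lies between the 0% and 50% stops, so the local fraction is t = (20 − 0)/(50 − 0) = 20/50 ≈ 0.4.
#1c2856 → (28, 40, 86); #0febbd → (15, 235, 189).
R = 28 + 0.4 × (15 − 28) = 22.8 → 23
G = 40 + 0.4 × (235 − 40) = 118 → 118
B = 86 + 0.4 × (189 − 86) = 127.2 → 127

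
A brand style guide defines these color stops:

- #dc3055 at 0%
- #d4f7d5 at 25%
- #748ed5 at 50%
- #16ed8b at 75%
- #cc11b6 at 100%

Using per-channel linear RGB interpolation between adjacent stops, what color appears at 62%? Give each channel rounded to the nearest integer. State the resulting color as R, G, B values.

(71, 188, 177)

62% lies between the 50% and 75% stops, so the local fraction is t = (62 − 50)/(75 − 50) = 12/25 ≈ 0.48.
#748ed5 → (116, 142, 213); #16ed8b → (22, 237, 139).
R = 116 + 0.48 × (22 − 116) = 70.88 → 71
G = 142 + 0.48 × (237 − 142) = 187.6 → 188
B = 213 + 0.48 × (139 − 213) = 177.48 → 177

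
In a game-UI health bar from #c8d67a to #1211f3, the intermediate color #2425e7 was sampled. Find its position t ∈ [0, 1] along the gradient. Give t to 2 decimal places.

0.90

Invert the lerp on the G channel (largest span, 197): t = (37 − 214) / (17 − 214) = -177/-197 = 0.89848.
Check on R: (36 − 200)/(18 − 200) = 0.9011 ✓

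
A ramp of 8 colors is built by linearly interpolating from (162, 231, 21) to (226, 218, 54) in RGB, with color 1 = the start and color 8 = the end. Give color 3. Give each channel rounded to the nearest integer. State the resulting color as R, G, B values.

With 8 swatches and endpoints inclusive, swatch 3 sits at t = (3 − 1)/(8 − 1) = 2/7 ≈ 0.2857.
R = 162 + 0.2857 × (226 − 162) = 180.285 → 180
G = 231 + 0.2857 × (218 − 231) = 227.286 → 227
B = 21 + 0.2857 × (54 − 21) = 30.428 → 30

(180, 227, 30)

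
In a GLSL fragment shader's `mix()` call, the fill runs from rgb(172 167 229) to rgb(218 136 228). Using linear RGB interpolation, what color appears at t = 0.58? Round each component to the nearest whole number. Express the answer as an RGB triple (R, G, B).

R = 172 + 0.58 × (218 − 172) = 172 + 0.58 × 46 = 198.68 → 199
G = 167 + 0.58 × (136 − 167) = 167 + 0.58 × -31 = 149.02 → 149
B = 229 + 0.58 × (228 − 229) = 229 + 0.58 × -1 = 228.42 → 228
So the blended color is (199, 149, 228), about #c795e4.

(199, 149, 228)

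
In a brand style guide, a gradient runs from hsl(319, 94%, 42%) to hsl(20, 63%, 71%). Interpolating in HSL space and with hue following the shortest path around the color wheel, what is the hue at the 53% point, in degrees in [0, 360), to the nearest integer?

Hue: 20 − 319 = -299°, but |-299| > 180 so the shorter arc goes the other way: Δh = -299 + 360 = 61°.
H = 319 + 0.53 × (61) = 351.33 → 351°

351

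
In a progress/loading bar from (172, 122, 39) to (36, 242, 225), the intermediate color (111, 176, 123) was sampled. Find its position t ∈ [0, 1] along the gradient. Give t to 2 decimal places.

0.45

Invert the lerp on the B channel (largest span, 186): t = (123 − 39) / (225 − 39) = 84/186 = 0.45161.
Check on R: (111 − 172)/(36 − 172) = 0.4485 ✓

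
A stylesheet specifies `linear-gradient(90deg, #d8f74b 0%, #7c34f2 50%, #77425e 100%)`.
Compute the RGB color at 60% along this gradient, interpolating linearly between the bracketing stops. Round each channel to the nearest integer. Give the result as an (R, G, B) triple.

(123, 55, 212)

60% lies between the 50% and 100% stops, so the local fraction is t = (60 − 50)/(100 − 50) = 10/50 ≈ 0.2.
#7c34f2 → (124, 52, 242); #77425e → (119, 66, 94).
R = 124 + 0.2 × (119 − 124) = 123 → 123
G = 52 + 0.2 × (66 − 52) = 54.8 → 55
B = 242 + 0.2 × (94 − 242) = 212.4 → 212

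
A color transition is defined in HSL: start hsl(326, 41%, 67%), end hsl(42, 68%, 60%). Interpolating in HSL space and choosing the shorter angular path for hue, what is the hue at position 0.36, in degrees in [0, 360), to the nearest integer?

353

Hue: 42 − 326 = -284°, but |-284| > 180 so the shorter arc goes the other way: Δh = -284 + 360 = 76°.
H = 326 + 0.36 × (76) = 353.36 → 353°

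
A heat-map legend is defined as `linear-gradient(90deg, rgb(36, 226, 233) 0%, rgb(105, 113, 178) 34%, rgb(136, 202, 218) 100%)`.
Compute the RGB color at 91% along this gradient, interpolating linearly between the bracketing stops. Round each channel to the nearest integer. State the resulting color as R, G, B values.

91% lies between the 34% and 100% stops, so the local fraction is t = (91 − 34)/(100 − 34) = 57/66 ≈ 0.8636.
R = 105 + 0.8636 × (136 − 105) = 131.772 → 132
G = 113 + 0.8636 × (202 − 113) = 189.86 → 190
B = 178 + 0.8636 × (218 − 178) = 212.544 → 213

(132, 190, 213)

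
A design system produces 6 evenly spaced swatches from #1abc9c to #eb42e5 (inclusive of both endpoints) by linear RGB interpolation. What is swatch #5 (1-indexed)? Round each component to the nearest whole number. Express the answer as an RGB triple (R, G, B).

(193, 90, 214)

With 6 swatches and endpoints inclusive, swatch 5 sits at t = (5 − 1)/(6 − 1) = 4/5 ≈ 0.8.
#1abc9c → (26, 188, 156); #eb42e5 → (235, 66, 229).
R = 26 + 0.8 × (235 − 26) = 193.2 → 193
G = 188 + 0.8 × (66 − 188) = 90.4 → 90
B = 156 + 0.8 × (229 − 156) = 214.4 → 214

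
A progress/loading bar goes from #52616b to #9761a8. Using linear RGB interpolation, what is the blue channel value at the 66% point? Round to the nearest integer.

B₁ = 107 (from #52616b), B₂ = 168 (from #9761a8).
B = 107 + 0.66 × (168 − 107) = 147.26 → 147

147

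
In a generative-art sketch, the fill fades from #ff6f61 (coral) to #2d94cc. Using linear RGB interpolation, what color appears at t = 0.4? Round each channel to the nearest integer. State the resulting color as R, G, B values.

(171, 126, 140)

#ff6f61 → (255, 111, 97); #2d94cc → (45, 148, 204).
R = 255 + 0.4 × (45 − 255) = 255 + 0.4 × -210 = 171 → 171
G = 111 + 0.4 × (148 − 111) = 111 + 0.4 × 37 = 125.8 → 126
B = 97 + 0.4 × (204 − 97) = 97 + 0.4 × 107 = 139.8 → 140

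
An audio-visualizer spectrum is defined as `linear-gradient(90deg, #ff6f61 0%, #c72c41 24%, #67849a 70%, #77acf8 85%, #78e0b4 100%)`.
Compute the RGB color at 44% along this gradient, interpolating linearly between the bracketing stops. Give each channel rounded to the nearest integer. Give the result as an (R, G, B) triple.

(157, 82, 104)

44% lies between the 24% and 70% stops, so the local fraction is t = (44 − 24)/(70 − 24) = 20/46 ≈ 0.4348.
#c72c41 → (199, 44, 65); #67849a → (103, 132, 154).
R = 199 + 0.4348 × (103 − 199) = 157.259 → 157
G = 44 + 0.4348 × (132 − 44) = 82.262 → 82
B = 65 + 0.4348 × (154 − 65) = 103.697 → 104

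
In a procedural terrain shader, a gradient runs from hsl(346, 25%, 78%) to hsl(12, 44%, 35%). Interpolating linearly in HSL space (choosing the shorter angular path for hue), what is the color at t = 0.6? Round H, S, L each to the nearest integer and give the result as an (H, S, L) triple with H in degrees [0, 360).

(2, 36, 52)

Hue: 12 − 346 = -334°, but |-334| > 180 so the shorter arc goes the other way: Δh = -334 + 360 = 26°.
H = 346 + 0.6 × (26) = 361.6 → 362 → 362 mod 360 = 2°
S = 25 + 0.6 × (44 − 25) = 36.4 → 36%
L = 78 + 0.6 × (35 − 78) = 52.2 → 52%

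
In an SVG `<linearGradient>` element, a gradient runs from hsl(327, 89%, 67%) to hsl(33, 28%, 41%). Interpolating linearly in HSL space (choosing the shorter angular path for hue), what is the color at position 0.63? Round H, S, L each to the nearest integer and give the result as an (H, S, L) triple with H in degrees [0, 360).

Hue: 33 − 327 = -294°, but |-294| > 180 so the shorter arc goes the other way: Δh = -294 + 360 = 66°.
H = 327 + 0.63 × (66) = 368.58 → 369 → 369 mod 360 = 9°
S = 89 + 0.63 × (28 − 89) = 50.57 → 51%
L = 67 + 0.63 × (41 − 67) = 50.62 → 51%

(9, 51, 51)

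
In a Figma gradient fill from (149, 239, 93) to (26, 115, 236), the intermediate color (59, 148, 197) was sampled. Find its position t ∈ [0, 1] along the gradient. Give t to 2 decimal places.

Invert the lerp on the B channel (largest span, 143): t = (197 − 93) / (236 − 93) = 104/143 = 0.72727.
Check on R: (59 − 149)/(26 − 149) = 0.7317 ✓

0.73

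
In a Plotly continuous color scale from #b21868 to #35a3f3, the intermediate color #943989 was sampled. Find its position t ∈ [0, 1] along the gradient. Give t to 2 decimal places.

Invert the lerp on the G channel (largest span, 139): t = (57 − 24) / (163 − 24) = 33/139 = 0.23741.
Check on R: (148 − 178)/(53 − 178) = 0.24 ✓

0.24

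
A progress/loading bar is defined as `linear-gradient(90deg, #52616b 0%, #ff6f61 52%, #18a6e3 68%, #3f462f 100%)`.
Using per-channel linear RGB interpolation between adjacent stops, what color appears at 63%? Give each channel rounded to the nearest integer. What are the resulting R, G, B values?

(96, 149, 186)

63% lies between the 52% and 68% stops, so the local fraction is t = (63 − 52)/(68 − 52) = 11/16 ≈ 0.6875.
#ff6f61 → (255, 111, 97); #18a6e3 → (24, 166, 227).
R = 255 + 0.6875 × (24 − 255) = 96.188 → 96
G = 111 + 0.6875 × (166 − 111) = 148.812 → 149
B = 97 + 0.6875 × (227 − 97) = 186.375 → 186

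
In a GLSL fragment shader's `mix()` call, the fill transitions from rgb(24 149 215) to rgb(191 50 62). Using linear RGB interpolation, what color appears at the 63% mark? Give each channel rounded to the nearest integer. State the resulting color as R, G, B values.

63% corresponds to t = 0.63.
R = 24 + 0.63 × (191 − 24) = 24 + 0.63 × 167 = 129.21 → 129
G = 149 + 0.63 × (50 − 149) = 149 + 0.63 × -99 = 86.63 → 87
B = 215 + 0.63 × (62 − 215) = 215 + 0.63 × -153 = 118.61 → 119

(129, 87, 119)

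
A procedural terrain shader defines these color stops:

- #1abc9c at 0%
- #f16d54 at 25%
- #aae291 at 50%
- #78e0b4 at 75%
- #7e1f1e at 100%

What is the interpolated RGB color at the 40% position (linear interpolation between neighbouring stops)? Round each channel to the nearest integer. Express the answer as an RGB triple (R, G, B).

(198, 179, 121)

40% lies between the 25% and 50% stops, so the local fraction is t = (40 − 25)/(50 − 25) = 15/25 ≈ 0.6.
#f16d54 → (241, 109, 84); #aae291 → (170, 226, 145).
R = 241 + 0.6 × (170 − 241) = 198.4 → 198
G = 109 + 0.6 × (226 − 109) = 179.2 → 179
B = 84 + 0.6 × (145 − 84) = 120.6 → 121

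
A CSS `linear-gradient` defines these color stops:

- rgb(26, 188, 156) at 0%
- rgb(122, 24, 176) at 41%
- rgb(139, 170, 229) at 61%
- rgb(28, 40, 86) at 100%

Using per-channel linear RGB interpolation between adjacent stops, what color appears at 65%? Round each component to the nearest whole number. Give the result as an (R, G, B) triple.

65% lies between the 61% and 100% stops, so the local fraction is t = (65 − 61)/(100 − 61) = 4/39 ≈ 0.1026.
R = 139 + 0.1026 × (28 − 139) = 127.611 → 128
G = 170 + 0.1026 × (40 − 170) = 156.662 → 157
B = 229 + 0.1026 × (86 − 229) = 214.328 → 214

(128, 157, 214)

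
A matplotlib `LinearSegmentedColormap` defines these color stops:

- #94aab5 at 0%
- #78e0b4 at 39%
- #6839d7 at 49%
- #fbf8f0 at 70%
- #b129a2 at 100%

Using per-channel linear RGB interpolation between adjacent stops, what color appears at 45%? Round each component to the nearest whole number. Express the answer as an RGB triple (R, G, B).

45% lies between the 39% and 49% stops, so the local fraction is t = (45 − 39)/(49 − 39) = 6/10 ≈ 0.6.
#78e0b4 → (120, 224, 180); #6839d7 → (104, 57, 215).
R = 120 + 0.6 × (104 − 120) = 110.4 → 110
G = 224 + 0.6 × (57 − 224) = 123.8 → 124
B = 180 + 0.6 × (215 − 180) = 201 → 201

(110, 124, 201)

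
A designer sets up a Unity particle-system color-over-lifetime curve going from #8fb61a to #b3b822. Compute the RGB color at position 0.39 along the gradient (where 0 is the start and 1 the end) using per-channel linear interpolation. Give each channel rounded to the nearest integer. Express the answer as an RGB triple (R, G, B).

#8fb61a → (143, 182, 26); #b3b822 → (179, 184, 34).
R = 143 + 0.39 × (179 − 143) = 143 + 0.39 × 36 = 157.04 → 157
G = 182 + 0.39 × (184 − 182) = 182 + 0.39 × 2 = 182.78 → 183
B = 26 + 0.39 × (34 − 26) = 26 + 0.39 × 8 = 29.12 → 29

(157, 183, 29)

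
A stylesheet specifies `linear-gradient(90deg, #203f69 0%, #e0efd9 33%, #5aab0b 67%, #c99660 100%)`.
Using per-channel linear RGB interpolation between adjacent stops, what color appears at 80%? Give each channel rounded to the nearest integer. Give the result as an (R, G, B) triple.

(134, 163, 44)

80% lies between the 67% and 100% stops, so the local fraction is t = (80 − 67)/(100 − 67) = 13/33 ≈ 0.3939.
#5aab0b → (90, 171, 11); #c99660 → (201, 150, 96).
R = 90 + 0.3939 × (201 − 90) = 133.723 → 134
G = 171 + 0.3939 × (150 − 171) = 162.728 → 163
B = 11 + 0.3939 × (96 − 11) = 44.481 → 44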